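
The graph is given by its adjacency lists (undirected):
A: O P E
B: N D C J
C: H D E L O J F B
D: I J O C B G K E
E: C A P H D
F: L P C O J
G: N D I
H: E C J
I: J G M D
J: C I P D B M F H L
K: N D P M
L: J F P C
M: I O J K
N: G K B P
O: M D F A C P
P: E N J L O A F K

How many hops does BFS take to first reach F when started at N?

Level 0: N
Level 1: B, G, K, P
Level 2: A, C, D, E, F, I, J, L, M, O
Level 3: H
F first appears at level 2.

2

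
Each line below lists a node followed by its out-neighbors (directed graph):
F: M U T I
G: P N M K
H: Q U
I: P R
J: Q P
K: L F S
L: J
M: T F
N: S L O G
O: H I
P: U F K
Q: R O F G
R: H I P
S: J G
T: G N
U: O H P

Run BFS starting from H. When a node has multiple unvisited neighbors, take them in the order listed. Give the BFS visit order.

H, Q, U, R, O, F, G, P, I, M, T, N, K, S, L, J

Visit H; enqueue Q, U → queue [Q, U]
Visit Q; enqueue R, O, F, G → queue [U, R, O, F, G]
Visit U; enqueue P → queue [R, O, F, G, P]
Visit R; enqueue I → queue [O, F, G, P, I]
Visit O → queue [F, G, P, I]
Visit F; enqueue M, T → queue [G, P, I, M, T]
Visit G; enqueue N, K → queue [P, I, M, T, N, K]
Visit P → queue [I, M, T, N, K]
Visit I → queue [M, T, N, K]
Visit M → queue [T, N, K]
Visit T → queue [N, K]
Visit N; enqueue S, L → queue [K, S, L]
Visit K → queue [S, L]
Visit S; enqueue J → queue [L, J]
Visit L → queue [J]
Visit J → queue []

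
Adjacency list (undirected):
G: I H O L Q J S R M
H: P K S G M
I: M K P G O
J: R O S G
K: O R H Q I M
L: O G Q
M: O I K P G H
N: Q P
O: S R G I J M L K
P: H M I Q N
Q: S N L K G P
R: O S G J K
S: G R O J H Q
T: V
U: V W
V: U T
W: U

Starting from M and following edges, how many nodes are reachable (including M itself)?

BFS from M visits: M, G, H, I, K, O, P, J, L, Q, R, S, N
Reachable nodes: 13 of 17 total.

13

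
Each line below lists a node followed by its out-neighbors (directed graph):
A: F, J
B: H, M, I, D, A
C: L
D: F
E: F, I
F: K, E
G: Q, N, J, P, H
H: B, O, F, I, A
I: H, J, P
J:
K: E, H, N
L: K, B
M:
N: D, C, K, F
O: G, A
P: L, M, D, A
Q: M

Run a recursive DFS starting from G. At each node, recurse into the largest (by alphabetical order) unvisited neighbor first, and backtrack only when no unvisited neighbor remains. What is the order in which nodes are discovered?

G, Q, M, P, L, K, N, F, E, I, J, H, O, A, B, D, C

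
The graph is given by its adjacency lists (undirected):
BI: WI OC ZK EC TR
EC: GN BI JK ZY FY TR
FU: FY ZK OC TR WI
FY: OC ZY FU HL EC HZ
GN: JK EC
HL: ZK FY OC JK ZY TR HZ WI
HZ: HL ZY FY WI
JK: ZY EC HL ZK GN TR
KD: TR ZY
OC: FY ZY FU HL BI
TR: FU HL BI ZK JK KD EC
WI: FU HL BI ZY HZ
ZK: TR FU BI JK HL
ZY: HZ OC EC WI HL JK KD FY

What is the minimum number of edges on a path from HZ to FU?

2

Level 0: HZ
Level 1: FY, HL, WI, ZY
Level 2: BI, EC, FU, JK, KD, OC, TR, ZK
Level 3: GN
FU first appears at level 2.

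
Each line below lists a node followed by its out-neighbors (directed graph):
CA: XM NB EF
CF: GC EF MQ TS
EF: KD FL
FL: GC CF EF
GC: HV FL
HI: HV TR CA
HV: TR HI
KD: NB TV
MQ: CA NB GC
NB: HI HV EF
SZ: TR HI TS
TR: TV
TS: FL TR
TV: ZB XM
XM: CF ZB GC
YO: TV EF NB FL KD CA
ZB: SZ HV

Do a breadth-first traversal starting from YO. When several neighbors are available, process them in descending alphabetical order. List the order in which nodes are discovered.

Visit YO; enqueue TV, NB, KD, FL, EF, CA → queue [TV, NB, KD, FL, EF, CA]
Visit TV; enqueue ZB, XM → queue [NB, KD, FL, EF, CA, ZB, XM]
Visit NB; enqueue HV, HI → queue [KD, FL, EF, CA, ZB, XM, HV, HI]
Visit KD → queue [FL, EF, CA, ZB, XM, HV, HI]
Visit FL; enqueue GC, CF → queue [EF, CA, ZB, XM, HV, HI, GC, CF]
Visit EF → queue [CA, ZB, XM, HV, HI, GC, CF]
Visit CA → queue [ZB, XM, HV, HI, GC, CF]
Visit ZB; enqueue SZ → queue [XM, HV, HI, GC, CF, SZ]
Visit XM → queue [HV, HI, GC, CF, SZ]
Visit HV; enqueue TR → queue [HI, GC, CF, SZ, TR]
Visit HI → queue [GC, CF, SZ, TR]
Visit GC → queue [CF, SZ, TR]
Visit CF; enqueue TS, MQ → queue [SZ, TR, TS, MQ]
Visit SZ → queue [TR, TS, MQ]
Visit TR → queue [TS, MQ]
Visit TS → queue [MQ]
Visit MQ → queue []

YO, TV, NB, KD, FL, EF, CA, ZB, XM, HV, HI, GC, CF, SZ, TR, TS, MQ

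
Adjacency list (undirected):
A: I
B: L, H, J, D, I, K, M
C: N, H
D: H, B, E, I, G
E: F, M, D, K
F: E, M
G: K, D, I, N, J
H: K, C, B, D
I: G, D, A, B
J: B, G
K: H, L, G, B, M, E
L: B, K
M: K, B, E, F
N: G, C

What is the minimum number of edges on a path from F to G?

Level 0: F
Level 1: E, M
Level 2: B, D, K
Level 3: G, H, I, J, L
Level 4: A, C, N
G first appears at level 3.

3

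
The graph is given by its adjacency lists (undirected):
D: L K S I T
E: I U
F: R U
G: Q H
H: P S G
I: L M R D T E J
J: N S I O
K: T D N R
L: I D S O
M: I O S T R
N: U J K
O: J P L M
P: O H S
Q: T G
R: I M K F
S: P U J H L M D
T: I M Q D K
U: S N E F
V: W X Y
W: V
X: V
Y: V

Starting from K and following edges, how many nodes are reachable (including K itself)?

BFS from K visits: K, D, N, R, T, I, L, S, J, U, F, M, Q, E, O, H, P, G
Reachable nodes: 18 of 22 total.

18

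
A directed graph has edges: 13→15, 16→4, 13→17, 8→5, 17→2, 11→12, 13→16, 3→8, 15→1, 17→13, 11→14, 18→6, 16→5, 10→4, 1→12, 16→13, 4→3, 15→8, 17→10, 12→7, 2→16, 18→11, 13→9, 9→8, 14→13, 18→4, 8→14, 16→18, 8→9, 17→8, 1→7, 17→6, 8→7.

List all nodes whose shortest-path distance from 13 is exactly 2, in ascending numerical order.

1, 2, 4, 5, 6, 8, 10, 18

Level 0: 13
Level 1: 9, 15, 16, 17
Level 2: 1, 2, 4, 5, 6, 8, 10, 18
Level 3: 3, 7, 11, 12, 14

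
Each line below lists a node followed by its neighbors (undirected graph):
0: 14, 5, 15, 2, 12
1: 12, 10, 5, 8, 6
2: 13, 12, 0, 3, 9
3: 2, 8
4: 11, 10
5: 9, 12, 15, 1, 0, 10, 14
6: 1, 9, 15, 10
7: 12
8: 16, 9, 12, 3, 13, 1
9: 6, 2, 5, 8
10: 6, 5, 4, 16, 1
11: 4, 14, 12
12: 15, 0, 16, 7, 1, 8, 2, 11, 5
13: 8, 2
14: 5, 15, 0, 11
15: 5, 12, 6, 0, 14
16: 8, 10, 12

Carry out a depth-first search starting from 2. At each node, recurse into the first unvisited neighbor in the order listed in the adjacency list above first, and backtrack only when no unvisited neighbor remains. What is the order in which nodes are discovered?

2, 13, 8, 16, 10, 6, 1, 12, 15, 5, 9, 0, 14, 11, 4, 7, 3

Visit 2
2 → 13
13 → 8
8 → 16
16 → 10
10 → 6
6 → 1
1 → 12
12 → 15
15 → 5
5 → 9
5 → 0
0 → 14
14 → 11
11 → 4
12 → 7
8 → 3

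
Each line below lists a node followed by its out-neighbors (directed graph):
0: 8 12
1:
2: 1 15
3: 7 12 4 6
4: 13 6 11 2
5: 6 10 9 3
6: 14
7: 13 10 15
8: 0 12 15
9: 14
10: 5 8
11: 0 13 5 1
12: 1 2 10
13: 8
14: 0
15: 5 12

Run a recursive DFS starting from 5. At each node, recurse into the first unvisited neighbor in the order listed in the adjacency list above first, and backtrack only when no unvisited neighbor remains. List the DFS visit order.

Visit 5
5 → 6
6 → 14
14 → 0
0 → 8
8 → 12
12 → 1
12 → 2
2 → 15
12 → 10
5 → 9
5 → 3
3 → 7
7 → 13
3 → 4
4 → 11

5 -> 6 -> 14 -> 0 -> 8 -> 12 -> 1 -> 2 -> 15 -> 10 -> 9 -> 3 -> 7 -> 13 -> 4 -> 11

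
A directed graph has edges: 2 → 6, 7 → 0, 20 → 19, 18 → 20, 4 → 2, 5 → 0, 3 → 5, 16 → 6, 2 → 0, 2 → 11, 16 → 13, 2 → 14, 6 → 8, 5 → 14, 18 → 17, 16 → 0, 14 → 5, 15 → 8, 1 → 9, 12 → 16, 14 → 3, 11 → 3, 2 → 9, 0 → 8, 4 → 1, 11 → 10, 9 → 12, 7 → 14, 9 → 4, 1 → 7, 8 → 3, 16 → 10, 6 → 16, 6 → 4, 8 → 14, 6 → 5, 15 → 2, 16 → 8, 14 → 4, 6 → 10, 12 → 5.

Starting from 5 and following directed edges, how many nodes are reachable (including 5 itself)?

BFS from 5 visits: 5, 0, 14, 8, 3, 4, 1, 2, 7, 9, 6, 11, 12, 10, 16, 13
Reachable nodes: 16 of 21 total.

16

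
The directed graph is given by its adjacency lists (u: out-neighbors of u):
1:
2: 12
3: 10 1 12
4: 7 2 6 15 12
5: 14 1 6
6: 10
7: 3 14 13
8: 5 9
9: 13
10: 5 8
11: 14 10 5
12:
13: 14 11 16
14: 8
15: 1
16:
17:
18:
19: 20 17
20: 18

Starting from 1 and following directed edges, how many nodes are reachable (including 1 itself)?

1

BFS from 1 visits: 1
Reachable nodes: 1 of 20 total.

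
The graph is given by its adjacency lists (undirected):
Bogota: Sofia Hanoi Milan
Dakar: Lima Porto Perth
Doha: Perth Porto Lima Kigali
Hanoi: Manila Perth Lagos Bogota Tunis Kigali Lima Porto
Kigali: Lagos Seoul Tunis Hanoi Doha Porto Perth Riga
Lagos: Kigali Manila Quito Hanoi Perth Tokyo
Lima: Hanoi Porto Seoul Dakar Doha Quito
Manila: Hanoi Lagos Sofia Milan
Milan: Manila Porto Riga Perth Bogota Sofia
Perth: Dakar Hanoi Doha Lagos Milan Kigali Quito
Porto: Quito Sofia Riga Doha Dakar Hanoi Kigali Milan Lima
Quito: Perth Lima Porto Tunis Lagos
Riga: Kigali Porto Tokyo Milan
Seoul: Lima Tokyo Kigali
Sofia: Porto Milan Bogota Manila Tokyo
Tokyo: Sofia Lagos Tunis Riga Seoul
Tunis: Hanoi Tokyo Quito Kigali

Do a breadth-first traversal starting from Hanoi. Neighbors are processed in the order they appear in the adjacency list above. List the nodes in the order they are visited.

Hanoi Manila Perth Lagos Bogota Tunis Kigali Lima Porto Sofia Milan Dakar Doha Quito Tokyo Seoul Riga

Visit Hanoi; enqueue Manila, Perth, Lagos, Bogota, Tunis, Kigali, Lima, Porto → queue [Manila, Perth, Lagos, Bogota, Tunis, Kigali, Lima, Porto]
Visit Manila; enqueue Sofia, Milan → queue [Perth, Lagos, Bogota, Tunis, Kigali, Lima, Porto, Sofia, Milan]
Visit Perth; enqueue Dakar, Doha, Quito → queue [Lagos, Bogota, Tunis, Kigali, Lima, Porto, Sofia, Milan, Dakar, Doha, Quito]
Visit Lagos; enqueue Tokyo → queue [Bogota, Tunis, Kigali, Lima, Porto, Sofia, Milan, Dakar, Doha, Quito, Tokyo]
Visit Bogota → queue [Tunis, Kigali, Lima, Porto, Sofia, Milan, Dakar, Doha, Quito, Tokyo]
Visit Tunis → queue [Kigali, Lima, Porto, Sofia, Milan, Dakar, Doha, Quito, Tokyo]
Visit Kigali; enqueue Seoul, Riga → queue [Lima, Porto, Sofia, Milan, Dakar, Doha, Quito, Tokyo, Seoul, Riga]
Visit Lima → queue [Porto, Sofia, Milan, Dakar, Doha, Quito, Tokyo, Seoul, Riga]
Visit Porto → queue [Sofia, Milan, Dakar, Doha, Quito, Tokyo, Seoul, Riga]
Visit Sofia → queue [Milan, Dakar, Doha, Quito, Tokyo, Seoul, Riga]
Visit Milan → queue [Dakar, Doha, Quito, Tokyo, Seoul, Riga]
Visit Dakar → queue [Doha, Quito, Tokyo, Seoul, Riga]
Visit Doha → queue [Quito, Tokyo, Seoul, Riga]
Visit Quito → queue [Tokyo, Seoul, Riga]
Visit Tokyo → queue [Seoul, Riga]
Visit Seoul → queue [Riga]
Visit Riga → queue []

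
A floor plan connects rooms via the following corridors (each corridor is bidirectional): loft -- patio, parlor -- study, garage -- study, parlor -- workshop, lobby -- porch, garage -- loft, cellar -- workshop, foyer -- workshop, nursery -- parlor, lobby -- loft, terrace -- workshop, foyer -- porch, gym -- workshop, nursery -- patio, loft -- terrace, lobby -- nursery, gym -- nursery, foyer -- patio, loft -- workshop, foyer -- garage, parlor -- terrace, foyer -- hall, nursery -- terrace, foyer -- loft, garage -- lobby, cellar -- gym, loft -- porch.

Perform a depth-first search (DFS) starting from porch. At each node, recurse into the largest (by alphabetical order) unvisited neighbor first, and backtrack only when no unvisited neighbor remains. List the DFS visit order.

Visit porch
porch → loft
loft → workshop
workshop → terrace
terrace → parlor
parlor → study
study → garage
garage → lobby
lobby → nursery
nursery → patio
patio → foyer
foyer → hall
nursery → gym
gym → cellar

porch -> loft -> workshop -> terrace -> parlor -> study -> garage -> lobby -> nursery -> patio -> foyer -> hall -> gym -> cellar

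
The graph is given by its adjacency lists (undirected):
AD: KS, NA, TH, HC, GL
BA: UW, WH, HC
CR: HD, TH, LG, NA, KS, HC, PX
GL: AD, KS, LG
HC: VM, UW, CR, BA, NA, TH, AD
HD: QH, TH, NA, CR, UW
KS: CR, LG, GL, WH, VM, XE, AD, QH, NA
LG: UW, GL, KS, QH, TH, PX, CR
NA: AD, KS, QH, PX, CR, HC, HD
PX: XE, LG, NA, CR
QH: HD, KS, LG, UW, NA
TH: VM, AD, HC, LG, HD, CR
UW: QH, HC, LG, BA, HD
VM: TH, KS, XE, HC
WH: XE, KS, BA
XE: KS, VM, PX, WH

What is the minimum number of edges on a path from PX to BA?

3

Level 0: PX
Level 1: CR, LG, NA, XE
Level 2: AD, GL, HC, HD, KS, QH, TH, UW, VM, WH
Level 3: BA
BA first appears at level 3.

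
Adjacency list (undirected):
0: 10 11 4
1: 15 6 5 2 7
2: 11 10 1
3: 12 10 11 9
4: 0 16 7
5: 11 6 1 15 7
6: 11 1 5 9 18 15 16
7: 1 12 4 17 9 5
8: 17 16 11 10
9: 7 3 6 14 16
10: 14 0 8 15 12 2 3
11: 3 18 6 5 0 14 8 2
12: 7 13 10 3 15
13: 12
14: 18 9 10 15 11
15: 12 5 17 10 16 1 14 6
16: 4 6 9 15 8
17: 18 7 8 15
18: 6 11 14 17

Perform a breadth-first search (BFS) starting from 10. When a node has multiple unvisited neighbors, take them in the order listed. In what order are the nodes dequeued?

Visit 10; enqueue 14, 0, 8, 15, 12, 2, 3 → queue [14, 0, 8, 15, 12, 2, 3]
Visit 14; enqueue 18, 9, 11 → queue [0, 8, 15, 12, 2, 3, 18, 9, 11]
Visit 0; enqueue 4 → queue [8, 15, 12, 2, 3, 18, 9, 11, 4]
Visit 8; enqueue 17, 16 → queue [15, 12, 2, 3, 18, 9, 11, 4, 17, 16]
Visit 15; enqueue 5, 1, 6 → queue [12, 2, 3, 18, 9, 11, 4, 17, 16, 5, 1, 6]
Visit 12; enqueue 7, 13 → queue [2, 3, 18, 9, 11, 4, 17, 16, 5, 1, 6, 7, 13]
Visit 2 → queue [3, 18, 9, 11, 4, 17, 16, 5, 1, 6, 7, 13]
Visit 3 → queue [18, 9, 11, 4, 17, 16, 5, 1, 6, 7, 13]
Visit 18 → queue [9, 11, 4, 17, 16, 5, 1, 6, 7, 13]
Visit 9 → queue [11, 4, 17, 16, 5, 1, 6, 7, 13]
Visit 11 → queue [4, 17, 16, 5, 1, 6, 7, 13]
Visit 4 → queue [17, 16, 5, 1, 6, 7, 13]
Visit 17 → queue [16, 5, 1, 6, 7, 13]
Visit 16 → queue [5, 1, 6, 7, 13]
Visit 5 → queue [1, 6, 7, 13]
Visit 1 → queue [6, 7, 13]
Visit 6 → queue [7, 13]
Visit 7 → queue [13]
Visit 13 → queue []

10, 14, 0, 8, 15, 12, 2, 3, 18, 9, 11, 4, 17, 16, 5, 1, 6, 7, 13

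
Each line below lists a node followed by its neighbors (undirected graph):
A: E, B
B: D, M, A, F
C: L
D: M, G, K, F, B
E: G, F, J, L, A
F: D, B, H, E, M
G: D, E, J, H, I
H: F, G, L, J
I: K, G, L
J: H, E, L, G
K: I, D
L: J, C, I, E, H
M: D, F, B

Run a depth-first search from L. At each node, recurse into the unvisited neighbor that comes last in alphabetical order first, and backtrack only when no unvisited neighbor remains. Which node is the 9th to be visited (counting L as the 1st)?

F

Visit L
L → J
J → H
H → G
G → I
I → K
K → D
D → M
M → F
F → E
E → A
A → B
L → C

Visit order: L, J, H, G, I, K, D, M, F, E, A, B, C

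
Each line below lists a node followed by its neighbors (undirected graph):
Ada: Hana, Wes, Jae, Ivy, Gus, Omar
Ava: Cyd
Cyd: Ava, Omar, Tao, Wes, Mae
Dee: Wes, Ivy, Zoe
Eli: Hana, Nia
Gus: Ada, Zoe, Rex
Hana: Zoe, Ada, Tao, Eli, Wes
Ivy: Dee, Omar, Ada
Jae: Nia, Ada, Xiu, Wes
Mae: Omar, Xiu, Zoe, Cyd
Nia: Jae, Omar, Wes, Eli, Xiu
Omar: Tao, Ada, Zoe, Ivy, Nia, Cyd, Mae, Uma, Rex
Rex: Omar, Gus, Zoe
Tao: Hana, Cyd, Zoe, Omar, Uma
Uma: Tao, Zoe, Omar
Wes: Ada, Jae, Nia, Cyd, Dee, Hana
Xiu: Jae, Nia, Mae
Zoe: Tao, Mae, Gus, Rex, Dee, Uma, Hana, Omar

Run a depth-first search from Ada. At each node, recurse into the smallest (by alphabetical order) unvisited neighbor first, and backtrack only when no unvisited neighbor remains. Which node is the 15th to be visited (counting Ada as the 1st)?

Zoe

Visit Ada
Ada → Gus
Gus → Rex
Rex → Omar
Omar → Cyd
Cyd → Ava
Cyd → Mae
Mae → Xiu
Xiu → Jae
Jae → Nia
Nia → Eli
Eli → Hana
Hana → Tao
Tao → Uma
Uma → Zoe
Zoe → Dee
Dee → Ivy
Dee → Wes

Visit order: Ada, Gus, Rex, Omar, Cyd, Ava, Mae, Xiu, Jae, Nia, Eli, Hana, Tao, Uma, Zoe, Dee, Ivy, Wes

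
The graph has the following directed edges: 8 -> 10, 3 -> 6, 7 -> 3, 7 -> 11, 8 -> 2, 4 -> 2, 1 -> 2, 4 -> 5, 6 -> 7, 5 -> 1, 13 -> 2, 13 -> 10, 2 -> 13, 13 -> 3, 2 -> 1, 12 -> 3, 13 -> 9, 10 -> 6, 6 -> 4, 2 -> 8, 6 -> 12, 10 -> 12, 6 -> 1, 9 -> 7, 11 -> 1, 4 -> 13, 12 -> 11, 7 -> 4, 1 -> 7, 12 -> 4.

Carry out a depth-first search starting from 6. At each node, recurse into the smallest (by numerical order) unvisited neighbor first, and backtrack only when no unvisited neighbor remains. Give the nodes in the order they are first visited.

Visit 6
6 → 1
1 → 2
2 → 8
8 → 10
10 → 12
12 → 3
12 → 4
4 → 5
4 → 13
13 → 9
9 → 7
7 → 11

6 → 1 → 2 → 8 → 10 → 12 → 3 → 4 → 5 → 13 → 9 → 7 → 11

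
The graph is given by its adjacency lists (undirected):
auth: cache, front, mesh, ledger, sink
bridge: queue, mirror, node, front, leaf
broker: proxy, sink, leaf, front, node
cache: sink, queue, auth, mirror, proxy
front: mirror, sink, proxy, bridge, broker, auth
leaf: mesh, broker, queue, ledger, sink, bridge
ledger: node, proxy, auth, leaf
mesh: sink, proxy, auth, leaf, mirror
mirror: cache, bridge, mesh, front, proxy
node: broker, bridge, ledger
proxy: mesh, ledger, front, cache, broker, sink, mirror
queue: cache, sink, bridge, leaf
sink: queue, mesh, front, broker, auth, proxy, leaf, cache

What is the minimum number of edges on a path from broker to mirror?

Level 0: broker
Level 1: front, leaf, node, proxy, sink
Level 2: auth, bridge, cache, ledger, mesh, mirror, queue
mirror first appears at level 2.

2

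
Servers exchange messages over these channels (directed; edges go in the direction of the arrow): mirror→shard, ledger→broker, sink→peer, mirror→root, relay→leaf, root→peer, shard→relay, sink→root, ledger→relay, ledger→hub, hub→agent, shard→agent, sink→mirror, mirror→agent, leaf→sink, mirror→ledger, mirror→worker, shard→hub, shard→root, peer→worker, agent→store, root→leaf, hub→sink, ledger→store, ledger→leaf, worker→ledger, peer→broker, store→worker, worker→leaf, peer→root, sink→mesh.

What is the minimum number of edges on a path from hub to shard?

3

Level 0: hub
Level 1: agent, sink
Level 2: mesh, mirror, peer, root, store
Level 3: broker, leaf, ledger, shard, worker
Level 4: relay
shard first appears at level 3.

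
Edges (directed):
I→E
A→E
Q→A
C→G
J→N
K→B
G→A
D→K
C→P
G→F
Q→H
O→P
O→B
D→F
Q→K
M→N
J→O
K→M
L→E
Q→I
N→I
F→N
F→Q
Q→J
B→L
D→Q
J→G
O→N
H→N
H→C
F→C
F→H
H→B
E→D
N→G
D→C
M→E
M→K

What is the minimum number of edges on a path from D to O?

3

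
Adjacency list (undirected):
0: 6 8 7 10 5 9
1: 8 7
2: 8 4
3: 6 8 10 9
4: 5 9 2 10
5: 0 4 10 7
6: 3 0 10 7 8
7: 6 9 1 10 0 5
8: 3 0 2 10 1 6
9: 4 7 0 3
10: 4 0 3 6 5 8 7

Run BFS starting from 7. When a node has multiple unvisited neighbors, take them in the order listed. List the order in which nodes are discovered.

7 -> 6 -> 9 -> 1 -> 10 -> 0 -> 5 -> 3 -> 8 -> 4 -> 2

Visit 7; enqueue 6, 9, 1, 10, 0, 5 → queue [6, 9, 1, 10, 0, 5]
Visit 6; enqueue 3, 8 → queue [9, 1, 10, 0, 5, 3, 8]
Visit 9; enqueue 4 → queue [1, 10, 0, 5, 3, 8, 4]
Visit 1 → queue [10, 0, 5, 3, 8, 4]
Visit 10 → queue [0, 5, 3, 8, 4]
Visit 0 → queue [5, 3, 8, 4]
Visit 5 → queue [3, 8, 4]
Visit 3 → queue [8, 4]
Visit 8; enqueue 2 → queue [4, 2]
Visit 4 → queue [2]
Visit 2 → queue []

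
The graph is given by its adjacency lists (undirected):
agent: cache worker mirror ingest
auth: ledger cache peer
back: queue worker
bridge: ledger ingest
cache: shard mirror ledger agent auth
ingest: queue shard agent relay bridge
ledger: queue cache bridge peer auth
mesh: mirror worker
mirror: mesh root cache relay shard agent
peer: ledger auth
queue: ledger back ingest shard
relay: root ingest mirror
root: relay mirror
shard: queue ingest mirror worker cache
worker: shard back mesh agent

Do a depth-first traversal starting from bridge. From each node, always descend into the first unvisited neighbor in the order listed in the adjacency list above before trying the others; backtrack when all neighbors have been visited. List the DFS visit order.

bridge → ledger → queue → back → worker → shard → ingest → agent → cache → mirror → mesh → root → relay → auth → peer

Visit bridge
bridge → ledger
ledger → queue
queue → back
back → worker
worker → shard
shard → ingest
ingest → agent
agent → cache
cache → mirror
mirror → mesh
mirror → root
root → relay
cache → auth
auth → peer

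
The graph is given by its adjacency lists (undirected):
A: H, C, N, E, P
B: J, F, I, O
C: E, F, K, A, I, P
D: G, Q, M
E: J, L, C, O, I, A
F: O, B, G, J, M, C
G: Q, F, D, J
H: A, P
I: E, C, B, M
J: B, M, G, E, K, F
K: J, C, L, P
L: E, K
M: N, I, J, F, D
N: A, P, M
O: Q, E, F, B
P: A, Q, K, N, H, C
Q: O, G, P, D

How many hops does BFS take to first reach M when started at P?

Level 0: P
Level 1: A, C, H, K, N, Q
Level 2: D, E, F, G, I, J, L, M, O
Level 3: B
M first appears at level 2.

2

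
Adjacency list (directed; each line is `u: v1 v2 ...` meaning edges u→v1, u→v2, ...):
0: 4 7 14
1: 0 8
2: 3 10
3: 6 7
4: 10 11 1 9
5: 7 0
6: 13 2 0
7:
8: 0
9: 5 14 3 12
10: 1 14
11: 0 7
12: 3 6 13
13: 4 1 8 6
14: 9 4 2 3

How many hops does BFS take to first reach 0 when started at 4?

Level 0: 4
Level 1: 1, 9, 10, 11
Level 2: 0, 3, 5, 7, 8, 12, 14
Level 3: 2, 6, 13
0 first appears at level 2.

2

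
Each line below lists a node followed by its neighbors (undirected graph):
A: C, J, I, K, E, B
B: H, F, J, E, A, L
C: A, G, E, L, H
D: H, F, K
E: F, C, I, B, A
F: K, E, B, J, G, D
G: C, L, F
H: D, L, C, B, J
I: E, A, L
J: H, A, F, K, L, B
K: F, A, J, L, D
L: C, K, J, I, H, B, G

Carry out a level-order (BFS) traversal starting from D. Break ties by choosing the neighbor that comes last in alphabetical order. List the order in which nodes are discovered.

Visit D; enqueue K, H, F → queue [K, H, F]
Visit K; enqueue L, J, A → queue [H, F, L, J, A]
Visit H; enqueue C, B → queue [F, L, J, A, C, B]
Visit F; enqueue G, E → queue [L, J, A, C, B, G, E]
Visit L; enqueue I → queue [J, A, C, B, G, E, I]
Visit J → queue [A, C, B, G, E, I]
Visit A → queue [C, B, G, E, I]
Visit C → queue [B, G, E, I]
Visit B → queue [G, E, I]
Visit G → queue [E, I]
Visit E → queue [I]
Visit I → queue []

D K H F L J A C B G E I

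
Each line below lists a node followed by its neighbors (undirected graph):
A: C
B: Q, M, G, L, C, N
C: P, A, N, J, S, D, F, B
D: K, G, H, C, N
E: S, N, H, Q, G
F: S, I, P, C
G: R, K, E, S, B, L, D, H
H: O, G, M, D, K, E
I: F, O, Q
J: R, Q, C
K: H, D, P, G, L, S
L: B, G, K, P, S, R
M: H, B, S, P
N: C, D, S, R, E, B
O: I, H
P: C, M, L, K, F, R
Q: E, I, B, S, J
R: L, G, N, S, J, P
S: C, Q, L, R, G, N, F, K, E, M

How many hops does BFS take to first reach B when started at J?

2

Level 0: J
Level 1: C, Q, R
Level 2: A, B, D, E, F, G, I, L, N, P, S
Level 3: H, K, M, O
B first appears at level 2.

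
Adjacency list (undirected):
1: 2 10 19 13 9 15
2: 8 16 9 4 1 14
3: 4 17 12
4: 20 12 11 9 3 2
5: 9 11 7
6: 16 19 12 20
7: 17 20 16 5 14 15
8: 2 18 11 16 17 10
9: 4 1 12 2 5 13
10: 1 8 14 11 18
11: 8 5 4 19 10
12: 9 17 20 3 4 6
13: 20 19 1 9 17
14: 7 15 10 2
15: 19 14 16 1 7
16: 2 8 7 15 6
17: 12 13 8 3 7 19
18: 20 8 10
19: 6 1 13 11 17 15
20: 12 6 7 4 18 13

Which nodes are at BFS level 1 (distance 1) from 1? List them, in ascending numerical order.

Level 0: 1
Level 1: 2, 9, 10, 13, 15, 19
Level 2: 4, 5, 6, 7, 8, 11, 12, 14, 16, 17, 18, 20
Level 3: 3

2, 9, 10, 13, 15, 19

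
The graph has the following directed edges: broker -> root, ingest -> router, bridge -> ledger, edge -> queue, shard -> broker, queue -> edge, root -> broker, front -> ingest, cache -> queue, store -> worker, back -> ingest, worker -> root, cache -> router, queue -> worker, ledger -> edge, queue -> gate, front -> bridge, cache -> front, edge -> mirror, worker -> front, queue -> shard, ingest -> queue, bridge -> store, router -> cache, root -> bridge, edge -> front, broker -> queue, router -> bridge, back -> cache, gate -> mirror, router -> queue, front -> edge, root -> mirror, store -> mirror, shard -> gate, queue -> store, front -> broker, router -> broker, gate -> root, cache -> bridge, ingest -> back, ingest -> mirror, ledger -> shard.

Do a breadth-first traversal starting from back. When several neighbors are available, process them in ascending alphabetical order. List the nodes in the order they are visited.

Visit back; enqueue cache, ingest → queue [cache, ingest]
Visit cache; enqueue bridge, front, queue, router → queue [ingest, bridge, front, queue, router]
Visit ingest; enqueue mirror → queue [bridge, front, queue, router, mirror]
Visit bridge; enqueue ledger, store → queue [front, queue, router, mirror, ledger, store]
Visit front; enqueue broker, edge → queue [queue, router, mirror, ledger, store, broker, edge]
Visit queue; enqueue gate, shard, worker → queue [router, mirror, ledger, store, broker, edge, gate, shard, worker]
Visit router → queue [mirror, ledger, store, broker, edge, gate, shard, worker]
Visit mirror → queue [ledger, store, broker, edge, gate, shard, worker]
Visit ledger → queue [store, broker, edge, gate, shard, worker]
Visit store → queue [broker, edge, gate, shard, worker]
Visit broker; enqueue root → queue [edge, gate, shard, worker, root]
Visit edge → queue [gate, shard, worker, root]
Visit gate → queue [shard, worker, root]
Visit shard → queue [worker, root]
Visit worker → queue [root]
Visit root → queue []

back, cache, ingest, bridge, front, queue, router, mirror, ledger, store, broker, edge, gate, shard, worker, root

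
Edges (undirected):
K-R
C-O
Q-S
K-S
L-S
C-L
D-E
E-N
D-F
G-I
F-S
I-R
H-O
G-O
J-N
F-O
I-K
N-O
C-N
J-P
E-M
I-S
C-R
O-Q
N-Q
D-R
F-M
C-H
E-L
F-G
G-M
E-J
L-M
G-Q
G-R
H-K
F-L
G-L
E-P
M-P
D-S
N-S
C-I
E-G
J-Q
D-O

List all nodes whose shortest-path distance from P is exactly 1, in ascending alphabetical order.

Level 0: P
Level 1: E, J, M
Level 2: D, F, G, L, N, Q
Level 3: C, I, O, R, S
Level 4: H, K

E, J, M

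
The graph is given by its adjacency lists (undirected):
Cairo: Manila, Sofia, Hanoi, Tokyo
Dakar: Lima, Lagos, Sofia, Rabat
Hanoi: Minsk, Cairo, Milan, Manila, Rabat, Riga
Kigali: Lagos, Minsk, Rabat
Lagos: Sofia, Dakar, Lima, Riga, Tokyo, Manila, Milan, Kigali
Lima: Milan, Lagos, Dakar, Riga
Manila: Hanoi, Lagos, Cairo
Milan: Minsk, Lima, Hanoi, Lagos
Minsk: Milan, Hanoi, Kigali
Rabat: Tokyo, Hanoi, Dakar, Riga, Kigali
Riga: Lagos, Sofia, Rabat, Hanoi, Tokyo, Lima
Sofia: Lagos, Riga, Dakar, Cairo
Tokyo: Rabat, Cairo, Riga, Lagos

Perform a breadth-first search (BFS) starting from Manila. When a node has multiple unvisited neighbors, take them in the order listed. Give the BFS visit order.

Manila, Hanoi, Lagos, Cairo, Minsk, Milan, Rabat, Riga, Sofia, Dakar, Lima, Tokyo, Kigali

Visit Manila; enqueue Hanoi, Lagos, Cairo → queue [Hanoi, Lagos, Cairo]
Visit Hanoi; enqueue Minsk, Milan, Rabat, Riga → queue [Lagos, Cairo, Minsk, Milan, Rabat, Riga]
Visit Lagos; enqueue Sofia, Dakar, Lima, Tokyo, Kigali → queue [Cairo, Minsk, Milan, Rabat, Riga, Sofia, Dakar, Lima, Tokyo, Kigali]
Visit Cairo → queue [Minsk, Milan, Rabat, Riga, Sofia, Dakar, Lima, Tokyo, Kigali]
Visit Minsk → queue [Milan, Rabat, Riga, Sofia, Dakar, Lima, Tokyo, Kigali]
Visit Milan → queue [Rabat, Riga, Sofia, Dakar, Lima, Tokyo, Kigali]
Visit Rabat → queue [Riga, Sofia, Dakar, Lima, Tokyo, Kigali]
Visit Riga → queue [Sofia, Dakar, Lima, Tokyo, Kigali]
Visit Sofia → queue [Dakar, Lima, Tokyo, Kigali]
Visit Dakar → queue [Lima, Tokyo, Kigali]
Visit Lima → queue [Tokyo, Kigali]
Visit Tokyo → queue [Kigali]
Visit Kigali → queue []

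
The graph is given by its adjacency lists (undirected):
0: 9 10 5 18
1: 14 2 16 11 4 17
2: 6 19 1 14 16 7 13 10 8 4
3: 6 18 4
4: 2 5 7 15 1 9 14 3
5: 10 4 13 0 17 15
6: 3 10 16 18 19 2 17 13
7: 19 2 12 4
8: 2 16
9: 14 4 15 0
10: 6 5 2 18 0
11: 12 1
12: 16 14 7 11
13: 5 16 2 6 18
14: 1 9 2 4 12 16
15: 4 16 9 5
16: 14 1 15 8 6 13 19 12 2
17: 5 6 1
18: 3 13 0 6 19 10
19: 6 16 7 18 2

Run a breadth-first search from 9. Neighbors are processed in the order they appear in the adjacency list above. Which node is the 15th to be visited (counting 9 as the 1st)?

11

Visit 9; enqueue 14, 4, 15, 0 → queue [14, 4, 15, 0]
Visit 14; enqueue 1, 2, 12, 16 → queue [4, 15, 0, 1, 2, 12, 16]
Visit 4; enqueue 5, 7, 3 → queue [15, 0, 1, 2, 12, 16, 5, 7, 3]
Visit 15 → queue [0, 1, 2, 12, 16, 5, 7, 3]
Visit 0; enqueue 10, 18 → queue [1, 2, 12, 16, 5, 7, 3, 10, 18]
Visit 1; enqueue 11, 17 → queue [2, 12, 16, 5, 7, 3, 10, 18, 11, 17]
Visit 2; enqueue 6, 19, 13, 8 → queue [12, 16, 5, 7, 3, 10, 18, 11, 17, 6, 19, 13, 8]
Visit 12 → queue [16, 5, 7, 3, 10, 18, 11, 17, 6, 19, 13, 8]
Visit 16 → queue [5, 7, 3, 10, 18, 11, 17, 6, 19, 13, 8]
Visit 5 → queue [7, 3, 10, 18, 11, 17, 6, 19, 13, 8]
Visit 7 → queue [3, 10, 18, 11, 17, 6, 19, 13, 8]
Visit 3 → queue [10, 18, 11, 17, 6, 19, 13, 8]
Visit 10 → queue [18, 11, 17, 6, 19, 13, 8]
Visit 18 → queue [11, 17, 6, 19, 13, 8]
Visit 11 → queue [17, 6, 19, 13, 8]
Visit 17 → queue [6, 19, 13, 8]
Visit 6 → queue [19, 13, 8]
Visit 19 → queue [13, 8]
Visit 13 → queue [8]
Visit 8 → queue []

Visit order: 9, 14, 4, 15, 0, 1, 2, 12, 16, 5, 7, 3, 10, 18, 11, 17, 6, 19, 13, 8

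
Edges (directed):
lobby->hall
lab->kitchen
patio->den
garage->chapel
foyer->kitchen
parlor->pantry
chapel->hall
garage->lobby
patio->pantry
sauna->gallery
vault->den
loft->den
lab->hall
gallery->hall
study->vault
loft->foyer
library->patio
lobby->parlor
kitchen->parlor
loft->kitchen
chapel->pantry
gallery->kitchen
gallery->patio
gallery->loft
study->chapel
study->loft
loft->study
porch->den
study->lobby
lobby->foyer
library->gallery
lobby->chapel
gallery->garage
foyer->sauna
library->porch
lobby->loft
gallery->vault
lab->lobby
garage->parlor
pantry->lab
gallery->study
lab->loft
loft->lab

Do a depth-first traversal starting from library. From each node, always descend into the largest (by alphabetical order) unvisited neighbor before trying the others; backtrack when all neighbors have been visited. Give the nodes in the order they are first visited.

Visit library
library → porch
porch → den
library → patio
patio → pantry
pantry → lab
lab → loft
loft → study
study → vault
study → lobby
lobby → parlor
lobby → hall
lobby → foyer
foyer → sauna
sauna → gallery
gallery → kitchen
gallery → garage
garage → chapel

library, porch, den, patio, pantry, lab, loft, study, vault, lobby, parlor, hall, foyer, sauna, gallery, kitchen, garage, chapel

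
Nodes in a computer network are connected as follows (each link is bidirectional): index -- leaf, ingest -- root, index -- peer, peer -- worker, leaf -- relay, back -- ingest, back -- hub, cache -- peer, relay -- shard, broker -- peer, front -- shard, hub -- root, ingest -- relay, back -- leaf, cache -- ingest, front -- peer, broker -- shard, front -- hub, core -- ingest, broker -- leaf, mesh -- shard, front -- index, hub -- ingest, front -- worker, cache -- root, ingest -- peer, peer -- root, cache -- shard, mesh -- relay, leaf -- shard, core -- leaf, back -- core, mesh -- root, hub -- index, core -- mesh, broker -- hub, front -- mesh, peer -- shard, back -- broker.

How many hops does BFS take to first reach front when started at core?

2

Level 0: core
Level 1: back, ingest, leaf, mesh
Level 2: broker, cache, front, hub, index, peer, relay, root, shard
Level 3: worker
front first appears at level 2.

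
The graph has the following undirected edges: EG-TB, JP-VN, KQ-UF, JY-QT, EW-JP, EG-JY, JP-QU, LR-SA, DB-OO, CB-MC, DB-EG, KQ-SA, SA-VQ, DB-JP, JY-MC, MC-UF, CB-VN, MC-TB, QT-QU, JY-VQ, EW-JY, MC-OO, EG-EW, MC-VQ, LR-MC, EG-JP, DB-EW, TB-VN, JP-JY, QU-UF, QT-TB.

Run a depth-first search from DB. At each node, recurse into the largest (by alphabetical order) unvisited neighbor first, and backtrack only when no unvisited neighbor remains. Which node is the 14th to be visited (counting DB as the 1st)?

JY

Visit DB
DB → OO
OO → MC
MC → VQ
VQ → SA
SA → LR
SA → KQ
KQ → UF
UF → QU
QU → QT
QT → TB
TB → VN
VN → JP
JP → JY
JY → EW
EW → EG
VN → CB

Visit order: DB, OO, MC, VQ, SA, LR, KQ, UF, QU, QT, TB, VN, JP, JY, EW, EG, CB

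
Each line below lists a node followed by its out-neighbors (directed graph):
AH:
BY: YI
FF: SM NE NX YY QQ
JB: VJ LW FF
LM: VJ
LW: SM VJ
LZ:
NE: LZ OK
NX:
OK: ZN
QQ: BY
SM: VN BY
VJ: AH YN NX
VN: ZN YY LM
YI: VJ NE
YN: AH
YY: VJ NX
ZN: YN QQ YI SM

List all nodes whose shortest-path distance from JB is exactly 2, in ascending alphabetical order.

AH, NE, NX, QQ, SM, YN, YY

Level 0: JB
Level 1: FF, LW, VJ
Level 2: AH, NE, NX, QQ, SM, YN, YY
Level 3: BY, LZ, OK, VN
Level 4: LM, YI, ZN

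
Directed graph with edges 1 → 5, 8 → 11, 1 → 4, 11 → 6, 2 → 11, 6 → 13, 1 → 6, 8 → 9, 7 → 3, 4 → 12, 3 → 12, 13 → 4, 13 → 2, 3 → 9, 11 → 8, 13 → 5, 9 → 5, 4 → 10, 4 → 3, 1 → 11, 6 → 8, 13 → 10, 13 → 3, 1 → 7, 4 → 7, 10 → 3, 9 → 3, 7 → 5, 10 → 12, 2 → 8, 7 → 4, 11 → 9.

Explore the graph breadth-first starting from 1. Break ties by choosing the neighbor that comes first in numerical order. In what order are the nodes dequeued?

1 -> 4 -> 5 -> 6 -> 7 -> 11 -> 3 -> 10 -> 12 -> 8 -> 13 -> 9 -> 2

Visit 1; enqueue 4, 5, 6, 7, 11 → queue [4, 5, 6, 7, 11]
Visit 4; enqueue 3, 10, 12 → queue [5, 6, 7, 11, 3, 10, 12]
Visit 5 → queue [6, 7, 11, 3, 10, 12]
Visit 6; enqueue 8, 13 → queue [7, 11, 3, 10, 12, 8, 13]
Visit 7 → queue [11, 3, 10, 12, 8, 13]
Visit 11; enqueue 9 → queue [3, 10, 12, 8, 13, 9]
Visit 3 → queue [10, 12, 8, 13, 9]
Visit 10 → queue [12, 8, 13, 9]
Visit 12 → queue [8, 13, 9]
Visit 8 → queue [13, 9]
Visit 13; enqueue 2 → queue [9, 2]
Visit 9 → queue [2]
Visit 2 → queue []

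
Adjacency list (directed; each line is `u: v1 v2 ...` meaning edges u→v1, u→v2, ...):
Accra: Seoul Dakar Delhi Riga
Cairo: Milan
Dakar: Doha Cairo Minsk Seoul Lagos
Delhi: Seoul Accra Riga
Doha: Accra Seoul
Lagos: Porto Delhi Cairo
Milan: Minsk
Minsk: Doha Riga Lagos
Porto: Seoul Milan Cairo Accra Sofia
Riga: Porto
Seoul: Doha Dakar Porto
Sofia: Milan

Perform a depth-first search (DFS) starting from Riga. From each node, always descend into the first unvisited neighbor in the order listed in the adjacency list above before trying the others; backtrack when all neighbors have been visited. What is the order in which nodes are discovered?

Riga, Porto, Seoul, Doha, Accra, Dakar, Cairo, Milan, Minsk, Lagos, Delhi, Sofia

Visit Riga
Riga → Porto
Porto → Seoul
Seoul → Doha
Doha → Accra
Accra → Dakar
Dakar → Cairo
Cairo → Milan
Milan → Minsk
Minsk → Lagos
Lagos → Delhi
Porto → Sofia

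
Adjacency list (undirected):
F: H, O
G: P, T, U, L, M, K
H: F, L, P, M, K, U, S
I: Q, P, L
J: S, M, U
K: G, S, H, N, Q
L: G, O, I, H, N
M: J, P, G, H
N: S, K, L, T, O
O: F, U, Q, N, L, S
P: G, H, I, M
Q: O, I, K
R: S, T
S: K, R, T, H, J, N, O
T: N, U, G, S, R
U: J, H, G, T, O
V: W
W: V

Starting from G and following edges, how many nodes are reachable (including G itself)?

BFS from G visits: G, P, T, U, L, M, K, H, I, N, S, R, J, O, Q, F
Reachable nodes: 16 of 18 total.

16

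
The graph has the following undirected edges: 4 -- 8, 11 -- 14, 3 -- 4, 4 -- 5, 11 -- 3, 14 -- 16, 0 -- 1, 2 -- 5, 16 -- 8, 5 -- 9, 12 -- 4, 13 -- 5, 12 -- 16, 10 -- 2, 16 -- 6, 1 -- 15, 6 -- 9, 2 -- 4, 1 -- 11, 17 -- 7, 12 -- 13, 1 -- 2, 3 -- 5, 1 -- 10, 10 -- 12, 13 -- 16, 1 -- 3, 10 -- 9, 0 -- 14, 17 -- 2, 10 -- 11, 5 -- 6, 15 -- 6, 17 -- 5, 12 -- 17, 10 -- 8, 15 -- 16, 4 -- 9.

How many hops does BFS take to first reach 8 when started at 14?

Level 0: 14
Level 1: 0, 11, 16
Level 2: 1, 3, 6, 8, 10, 12, 13, 15
Level 3: 2, 4, 5, 9, 17
Level 4: 7
8 first appears at level 2.

2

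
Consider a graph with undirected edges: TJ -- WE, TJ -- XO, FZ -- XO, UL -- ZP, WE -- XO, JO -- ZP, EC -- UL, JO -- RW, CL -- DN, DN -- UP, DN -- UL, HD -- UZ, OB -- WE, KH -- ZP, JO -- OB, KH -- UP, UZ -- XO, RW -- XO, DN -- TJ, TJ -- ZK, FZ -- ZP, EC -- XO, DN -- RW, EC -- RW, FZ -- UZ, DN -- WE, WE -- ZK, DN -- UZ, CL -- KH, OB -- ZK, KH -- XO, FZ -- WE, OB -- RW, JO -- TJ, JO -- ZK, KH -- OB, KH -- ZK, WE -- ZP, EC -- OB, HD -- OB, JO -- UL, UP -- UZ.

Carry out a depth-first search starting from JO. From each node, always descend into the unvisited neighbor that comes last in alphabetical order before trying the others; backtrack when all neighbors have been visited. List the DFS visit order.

Visit JO
JO → ZP
ZP → WE
WE → ZK
ZK → TJ
TJ → XO
XO → UZ
UZ → UP
UP → KH
KH → OB
OB → RW
RW → EC
EC → UL
UL → DN
DN → CL
OB → HD
UZ → FZ

JO, ZP, WE, ZK, TJ, XO, UZ, UP, KH, OB, RW, EC, UL, DN, CL, HD, FZ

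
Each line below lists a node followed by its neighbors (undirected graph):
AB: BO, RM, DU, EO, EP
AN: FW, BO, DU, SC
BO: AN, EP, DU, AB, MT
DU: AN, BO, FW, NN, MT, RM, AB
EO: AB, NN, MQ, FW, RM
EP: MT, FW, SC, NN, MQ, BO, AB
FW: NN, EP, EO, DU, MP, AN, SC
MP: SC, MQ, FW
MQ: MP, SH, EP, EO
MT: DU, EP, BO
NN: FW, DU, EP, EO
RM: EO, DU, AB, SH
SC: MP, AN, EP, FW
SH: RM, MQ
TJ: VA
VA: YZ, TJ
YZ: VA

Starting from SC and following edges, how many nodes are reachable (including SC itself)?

14

BFS from SC visits: SC, MP, AN, EP, FW, MQ, BO, DU, MT, NN, AB, EO, SH, RM
Reachable nodes: 14 of 17 total.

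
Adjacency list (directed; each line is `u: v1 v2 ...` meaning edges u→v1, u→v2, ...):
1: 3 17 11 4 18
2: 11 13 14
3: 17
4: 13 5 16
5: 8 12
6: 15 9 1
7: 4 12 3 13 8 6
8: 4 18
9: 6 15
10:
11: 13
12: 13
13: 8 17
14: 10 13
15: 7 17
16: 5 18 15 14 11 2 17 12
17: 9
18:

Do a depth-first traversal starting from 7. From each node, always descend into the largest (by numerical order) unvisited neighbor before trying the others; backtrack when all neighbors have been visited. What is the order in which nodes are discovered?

7 -> 13 -> 17 -> 9 -> 15 -> 6 -> 1 -> 18 -> 11 -> 4 -> 16 -> 14 -> 10 -> 12 -> 5 -> 8 -> 2 -> 3

Visit 7
7 → 13
13 → 17
17 → 9
9 → 15
9 → 6
6 → 1
1 → 18
1 → 11
1 → 4
4 → 16
16 → 14
14 → 10
16 → 12
16 → 5
5 → 8
16 → 2
1 → 3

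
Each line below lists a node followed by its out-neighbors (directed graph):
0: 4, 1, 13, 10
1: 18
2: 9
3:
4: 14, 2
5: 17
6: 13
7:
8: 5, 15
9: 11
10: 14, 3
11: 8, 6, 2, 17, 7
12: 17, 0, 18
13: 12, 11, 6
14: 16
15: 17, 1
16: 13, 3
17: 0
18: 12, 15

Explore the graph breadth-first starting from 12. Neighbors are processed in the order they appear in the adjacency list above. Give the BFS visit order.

Visit 12; enqueue 17, 0, 18 → queue [17, 0, 18]
Visit 17 → queue [0, 18]
Visit 0; enqueue 4, 1, 13, 10 → queue [18, 4, 1, 13, 10]
Visit 18; enqueue 15 → queue [4, 1, 13, 10, 15]
Visit 4; enqueue 14, 2 → queue [1, 13, 10, 15, 14, 2]
Visit 1 → queue [13, 10, 15, 14, 2]
Visit 13; enqueue 11, 6 → queue [10, 15, 14, 2, 11, 6]
Visit 10; enqueue 3 → queue [15, 14, 2, 11, 6, 3]
Visit 15 → queue [14, 2, 11, 6, 3]
Visit 14; enqueue 16 → queue [2, 11, 6, 3, 16]
Visit 2; enqueue 9 → queue [11, 6, 3, 16, 9]
Visit 11; enqueue 8, 7 → queue [6, 3, 16, 9, 8, 7]
Visit 6 → queue [3, 16, 9, 8, 7]
Visit 3 → queue [16, 9, 8, 7]
Visit 16 → queue [9, 8, 7]
Visit 9 → queue [8, 7]
Visit 8; enqueue 5 → queue [7, 5]
Visit 7 → queue [5]
Visit 5 → queue []

12 -> 17 -> 0 -> 18 -> 4 -> 1 -> 13 -> 10 -> 15 -> 14 -> 2 -> 11 -> 6 -> 3 -> 16 -> 9 -> 8 -> 7 -> 5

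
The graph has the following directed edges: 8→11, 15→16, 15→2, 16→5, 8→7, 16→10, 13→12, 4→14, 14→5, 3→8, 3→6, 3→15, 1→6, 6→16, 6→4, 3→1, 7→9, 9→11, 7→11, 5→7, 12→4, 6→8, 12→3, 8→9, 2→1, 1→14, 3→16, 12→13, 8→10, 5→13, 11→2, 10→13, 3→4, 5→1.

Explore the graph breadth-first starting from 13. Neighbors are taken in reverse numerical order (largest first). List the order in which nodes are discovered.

Visit 13; enqueue 12 → queue [12]
Visit 12; enqueue 4, 3 → queue [4, 3]
Visit 4; enqueue 14 → queue [3, 14]
Visit 3; enqueue 16, 15, 8, 6, 1 → queue [14, 16, 15, 8, 6, 1]
Visit 14; enqueue 5 → queue [16, 15, 8, 6, 1, 5]
Visit 16; enqueue 10 → queue [15, 8, 6, 1, 5, 10]
Visit 15; enqueue 2 → queue [8, 6, 1, 5, 10, 2]
Visit 8; enqueue 11, 9, 7 → queue [6, 1, 5, 10, 2, 11, 9, 7]
Visit 6 → queue [1, 5, 10, 2, 11, 9, 7]
Visit 1 → queue [5, 10, 2, 11, 9, 7]
Visit 5 → queue [10, 2, 11, 9, 7]
Visit 10 → queue [2, 11, 9, 7]
Visit 2 → queue [11, 9, 7]
Visit 11 → queue [9, 7]
Visit 9 → queue [7]
Visit 7 → queue []

13, 12, 4, 3, 14, 16, 15, 8, 6, 1, 5, 10, 2, 11, 9, 7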